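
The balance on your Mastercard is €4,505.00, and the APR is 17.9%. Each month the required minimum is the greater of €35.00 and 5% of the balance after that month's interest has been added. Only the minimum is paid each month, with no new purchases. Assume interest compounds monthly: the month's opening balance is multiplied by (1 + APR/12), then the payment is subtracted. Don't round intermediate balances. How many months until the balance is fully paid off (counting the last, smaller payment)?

Monthly rate r = 17.9%/12 = 1.49167% = 0.0149167.
While 5% of the post-interest balance exceeds €35.00, each month B ← (B·(1+r))·(1 − 0.05), i.e. B shrinks by the factor (1+r)·0.95 = 0.96417.
This holds for months 1–52. Entering month 53 the balance is €675.62; 5% of the post-interest balance is now below €35.00, so the flat €35.00 minimum applies from here.
From month 53 a fixed €35.00 at rate r clears €675.62 in 23 more payments. Total: 52 + 23 = 75 months.

75 months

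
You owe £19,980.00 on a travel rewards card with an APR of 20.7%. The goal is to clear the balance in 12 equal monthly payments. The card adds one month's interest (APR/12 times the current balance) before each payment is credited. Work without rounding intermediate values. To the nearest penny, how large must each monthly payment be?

Monthly rate r = 20.7%/12 = 1.725% = 0.01725.
Level-payment amortization: P = B₀·r / (1 − (1+r)^(−n)) = 19980.00·0.01725 / (1 − 1.01725^(−12)).
Denominator 1 − (1+r)^(−12) = 0.185544018.
P = 344.655 / 0.185544018 ≈ 1857.54.

£1,857.54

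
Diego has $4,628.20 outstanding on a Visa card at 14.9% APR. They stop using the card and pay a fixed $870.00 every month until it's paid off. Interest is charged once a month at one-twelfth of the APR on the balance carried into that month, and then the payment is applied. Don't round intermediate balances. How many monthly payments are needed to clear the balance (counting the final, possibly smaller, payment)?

Monthly rate r = 14.9%/12 = 1.24167% = 0.0124167.
Recurrence: B ← B·(1+r) − $870.00.
Month 1: interest $57.47; balance after payment $3,815.67.
Month 2: interest $47.38; balance after payment $2,993.04.
Month 3: interest $37.16; balance after payment $2,160.21.
Month 4: interest $26.82; balance after payment $1,317.03.
Month 5: interest $16.35; balance after payment $463.38.
Month 6: interest $5.75; balance after payment $0.00.

6 months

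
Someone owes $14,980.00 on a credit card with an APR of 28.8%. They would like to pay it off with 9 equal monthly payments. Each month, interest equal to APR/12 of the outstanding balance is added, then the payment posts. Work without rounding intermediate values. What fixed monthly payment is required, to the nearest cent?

$1,870.49

Monthly rate r = 28.8%/12 = 2.4% = 0.024.
Level-payment amortization: P = B₀·r / (1 − (1+r)^(−n)) = 14980.00·0.024 / (1 − 1.024^(−9)).
Denominator 1 − (1+r)^(−9) = 0.192206433.
P = 359.52 / 0.192206433 ≈ 1870.49.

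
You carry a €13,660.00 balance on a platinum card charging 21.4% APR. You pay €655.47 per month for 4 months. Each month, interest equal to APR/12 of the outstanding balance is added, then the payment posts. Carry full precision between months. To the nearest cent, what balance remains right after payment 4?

Monthly rate r = 21.4%/12 = 1.78333% = 0.0178333.
Each month: B ← B·(1+r) − €655.47.
Month 1: interest €243.60; balance after payment €13,248.13.
Month 2: interest €236.26; balance after payment €12,828.92.
Month 3: interest €228.78; balance after payment €12,402.23.
Month 4: interest €221.17; balance after payment €11,967.94.

€11,967.94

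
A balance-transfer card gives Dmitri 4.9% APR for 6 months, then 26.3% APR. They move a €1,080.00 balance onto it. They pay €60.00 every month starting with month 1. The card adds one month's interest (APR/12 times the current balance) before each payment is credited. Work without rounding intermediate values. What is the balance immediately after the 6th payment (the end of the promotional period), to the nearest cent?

Promo months 1–6 at r₀ = 4.9%/12 = 0.00408333; months 7+ at r₁ = 26.3%/12 = 0.0219167.
After month 6: iterate B ← B·(1+r₀) − €60.00 for 6 months → €743.04.

€743.04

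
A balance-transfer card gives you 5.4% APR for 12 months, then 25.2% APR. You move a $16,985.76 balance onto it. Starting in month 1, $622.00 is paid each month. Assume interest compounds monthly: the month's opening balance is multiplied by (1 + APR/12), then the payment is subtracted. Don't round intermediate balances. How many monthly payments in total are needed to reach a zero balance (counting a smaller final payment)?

Promo months 1–12 at r₀ = 5.4%/12 = 0.0045; months 13+ at r₁ = 25.2%/12 = 0.021.
After month 12: iterate B ← B·(1+r₀) − $622.00 for 12 months → $10,274.50.
Then at r₁ with $622.00/mo: n₂ = −ln(1 − r₁·B/P)/ln(1+r₁) ≈ 20.50 → 21 more payments.

33 months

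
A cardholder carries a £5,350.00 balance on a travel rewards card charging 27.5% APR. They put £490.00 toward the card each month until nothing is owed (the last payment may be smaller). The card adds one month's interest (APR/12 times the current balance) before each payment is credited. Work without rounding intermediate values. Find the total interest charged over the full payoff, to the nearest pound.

£879

Monthly rate r = 27.5%/12 = 2.29167% = 0.0229167.
Payoff takes n = ⌈−ln(1 − rB₀/P)/ln(1+r)⌉ = ⌈12.709⌉ = 13 payments; the last is £348.66.
Total paid = 12·£490.00 + £348.66 = £6,228.66.
Total interest = total paid − principal = £6,228.66 − £5,350.00 = £878.66.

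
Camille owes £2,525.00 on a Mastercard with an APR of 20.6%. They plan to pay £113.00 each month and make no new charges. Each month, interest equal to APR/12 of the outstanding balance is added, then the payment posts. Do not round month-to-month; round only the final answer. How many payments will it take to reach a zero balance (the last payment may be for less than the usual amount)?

29 payments

Monthly rate r = 20.6%/12 = 1.71667% = 0.0171667.
Recurrence: B ← B·(1+r) − £113.00.
Month 1: interest £43.35; balance after payment £2,455.35.
Month 2: interest £42.15; balance after payment £2,384.50.
Closed form: n = −ln(1 − rB₀/P)/ln(1+r) = −ln(0.61641)/ln(1.01717) ≈ 28.426, so the balance reaches zero during payment 29.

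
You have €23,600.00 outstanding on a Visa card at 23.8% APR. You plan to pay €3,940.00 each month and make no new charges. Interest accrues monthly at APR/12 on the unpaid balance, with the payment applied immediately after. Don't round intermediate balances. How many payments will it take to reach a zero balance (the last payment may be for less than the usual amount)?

Monthly rate r = 23.8%/12 = 1.98333% = 0.0198333.
Recurrence: B ← B·(1+r) − €3,940.00.
Month 1: interest €468.07; balance after payment €20,128.07.
Month 2: interest €399.21; balance after payment €16,587.27.
Closed form: n = −ln(1 − rB₀/P)/ln(1+r) = −ln(0.8812)/ln(1.01983) ≈ 6.440, so the balance reaches zero during payment 7.

7 payments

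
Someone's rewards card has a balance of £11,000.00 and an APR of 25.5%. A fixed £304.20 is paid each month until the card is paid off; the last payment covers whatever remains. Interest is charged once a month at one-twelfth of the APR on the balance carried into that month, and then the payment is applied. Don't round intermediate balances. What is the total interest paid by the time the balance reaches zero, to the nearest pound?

Monthly rate r = 25.5%/12 = 2.125% = 0.02125.
Payoff takes n = ⌈−ln(1 − rB₀/P)/ln(1+r)⌉ = ⌈69.566⌉ = 70 payments; the last is £172.85.
Total paid = 69·£304.20 + £172.85 = £21,162.65.
Total interest = total paid − principal = £21,162.65 − £11,000.00 = £10,162.65.

£10,163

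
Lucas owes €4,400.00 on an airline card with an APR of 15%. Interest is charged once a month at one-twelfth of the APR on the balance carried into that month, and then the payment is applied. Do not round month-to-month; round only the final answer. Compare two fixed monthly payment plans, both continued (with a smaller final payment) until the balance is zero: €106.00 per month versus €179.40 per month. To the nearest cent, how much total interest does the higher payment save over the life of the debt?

€955.30

Monthly rate r = 15%/12 = 1.25% = 0.0125.
At €106.00/mo: n = ⌈−ln(1 − rB₀/P)/ln(1+r)⌉ = 59 payments (last €94.84); total interest = total paid − €4,400.00 = €1,842.84.
At €179.40/mo: 30 payments (last €84.94); total interest €887.54.
Interest saved = €1,842.84 − €887.54 = €955.30.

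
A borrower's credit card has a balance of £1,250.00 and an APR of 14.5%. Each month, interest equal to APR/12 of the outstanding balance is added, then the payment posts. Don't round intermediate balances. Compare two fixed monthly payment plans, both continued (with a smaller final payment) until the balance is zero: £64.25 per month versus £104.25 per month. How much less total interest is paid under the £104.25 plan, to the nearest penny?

£75.10

Monthly rate r = 14.5%/12 = 1.20833% = 0.0120833.
At £64.25/mo: n = ⌈−ln(1 − rB₀/P)/ln(1+r)⌉ = 23 payments (last £20.14); total interest = total paid − £1,250.00 = £183.64.
At £104.25/mo: 14 payments (last £3.29); total interest £108.54.
Interest saved = £183.64 − £108.54 = £75.10.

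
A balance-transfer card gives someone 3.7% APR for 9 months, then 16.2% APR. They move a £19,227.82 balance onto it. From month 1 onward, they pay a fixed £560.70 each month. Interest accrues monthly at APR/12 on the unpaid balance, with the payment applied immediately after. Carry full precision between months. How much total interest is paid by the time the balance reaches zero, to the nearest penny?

£4,021.72

Promo months 1–9 at r₀ = 3.7%/12 = 0.00308333; months 10+ at r₁ = 16.2%/12 = 0.0135.
After month 9: iterate B ← B·(1+r₀) − £560.70 for 9 months → £14,659.03.
Then at r₁ with £560.70/mo: n₂ = −ln(1 − r₁·B/P)/ln(1+r₁) ≈ 32.46 → 33 more payments.
Total paid = 41·£560.70 + £260.84 = £23,249.54; interest = £23,249.54 − £19,227.82 = £4,021.72.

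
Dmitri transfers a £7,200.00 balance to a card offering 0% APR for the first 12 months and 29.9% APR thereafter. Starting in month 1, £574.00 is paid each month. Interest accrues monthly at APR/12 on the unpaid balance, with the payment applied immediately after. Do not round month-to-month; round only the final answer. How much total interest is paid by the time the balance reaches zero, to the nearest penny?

£7.77

Promo months 1–12 at r₀ = 0%/12 = 0; months 13+ at r₁ = 29.9%/12 = 0.0249167.
After month 12 (no interest yet): B = £7,200.00 − 12·£574.00 = £312.00.
Then at r₁ with £574.00/mo: n₂ = −ln(1 − r₁·B/P)/ln(1+r₁) ≈ 0.55 → 1 more payments.
Total paid = 12·£574.00 + £319.77 = £7,207.77; interest = £7,207.77 − £7,200.00 = £7.77.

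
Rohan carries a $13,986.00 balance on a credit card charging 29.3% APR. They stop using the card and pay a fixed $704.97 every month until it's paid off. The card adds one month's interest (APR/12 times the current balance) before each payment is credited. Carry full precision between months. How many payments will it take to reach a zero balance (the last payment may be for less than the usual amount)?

28 months

Monthly rate r = 29.3%/12 = 2.44167% = 0.0244167.
Recurrence: B ← B·(1+r) − $704.97.
Month 1: interest $341.49; balance after payment $13,622.52.
Month 2: interest $332.62; balance after payment $13,250.17.
Closed form: n = −ln(1 − rB₀/P)/ln(1+r) = −ln(0.51559)/ln(1.02442) ≈ 27.460, so the balance reaches zero during payment 28.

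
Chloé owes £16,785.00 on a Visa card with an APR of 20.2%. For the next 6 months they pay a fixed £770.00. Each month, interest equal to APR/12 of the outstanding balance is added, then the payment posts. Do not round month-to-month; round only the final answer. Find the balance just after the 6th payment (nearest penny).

Monthly rate r = 20.2%/12 = 1.68333% = 0.0168333.
Each month: B ← B·(1+r) − £770.00.
Month 1: interest £282.55; balance after payment £16,297.55.
Month 2: interest £274.34; balance after payment £15,801.89.
Month 3: interest £266.00; balance after payment £15,297.89.
Month 4: interest £257.51; balance after payment £14,785.40.
Month 5: interest £248.89; balance after payment £14,264.29.
Month 6: interest £240.12; balance after payment £13,734.41.

£13,734.41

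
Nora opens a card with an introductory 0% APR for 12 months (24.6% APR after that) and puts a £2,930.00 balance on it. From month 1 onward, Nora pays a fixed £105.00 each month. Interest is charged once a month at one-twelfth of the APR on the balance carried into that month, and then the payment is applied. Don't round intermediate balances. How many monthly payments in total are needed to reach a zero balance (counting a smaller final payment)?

32 months

Promo months 1–12 at r₀ = 0%/12 = 0; months 13+ at r₁ = 24.6%/12 = 0.0205.
After month 12 (no interest yet): B = £2,930.00 − 12·£105.00 = £1,670.00.
Then at r₁ with £105.00/mo: n₂ = −ln(1 − r₁·B/P)/ln(1+r₁) ≈ 19.45 → 20 more payments.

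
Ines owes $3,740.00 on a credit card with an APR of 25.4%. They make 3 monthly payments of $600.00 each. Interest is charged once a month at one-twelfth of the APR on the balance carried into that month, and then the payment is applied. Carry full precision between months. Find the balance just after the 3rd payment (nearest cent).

Monthly rate r = 25.4%/12 = 2.11667% = 0.0211667.
Each month: B ← B·(1+r) − $600.00.
Month 1: interest $79.16; balance after payment $3,219.16.
Month 2: interest $68.14; balance after payment $2,687.30.
Month 3: interest $56.88; balance after payment $2,144.18.

$2,144.18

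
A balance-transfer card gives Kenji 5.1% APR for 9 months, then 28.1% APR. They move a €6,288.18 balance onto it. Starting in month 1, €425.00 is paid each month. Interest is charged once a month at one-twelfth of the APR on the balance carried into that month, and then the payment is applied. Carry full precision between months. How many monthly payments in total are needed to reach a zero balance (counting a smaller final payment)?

Promo months 1–9 at r₀ = 5.1%/12 = 0.00425; months 10+ at r₁ = 28.1%/12 = 0.0234167.
After month 9: iterate B ← B·(1+r₀) − €425.00 for 9 months → €2,642.16.
Then at r₁ with €425.00/mo: n₂ = −ln(1 − r₁·B/P)/ln(1+r₁) ≈ 6.80 → 7 more payments.

16 payments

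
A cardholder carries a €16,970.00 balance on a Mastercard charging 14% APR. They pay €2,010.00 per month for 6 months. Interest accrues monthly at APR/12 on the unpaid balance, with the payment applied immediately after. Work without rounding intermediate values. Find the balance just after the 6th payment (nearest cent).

Monthly rate r = 14%/12 = 1.16667% = 0.0116667.
Each month: B ← B·(1+r) − €2,010.00.
Month 1: interest €197.98; balance after payment €15,157.98.
Month 2: interest €176.84; balance after payment €13,324.83.
Month 3: interest €155.46; balance after payment €11,470.28.
Month 4: interest €133.82; balance after payment €9,594.10.
Month 5: interest €111.93; balance after payment €7,696.03.
Month 6: interest €89.79; balance after payment €5,775.82.

€5,775.82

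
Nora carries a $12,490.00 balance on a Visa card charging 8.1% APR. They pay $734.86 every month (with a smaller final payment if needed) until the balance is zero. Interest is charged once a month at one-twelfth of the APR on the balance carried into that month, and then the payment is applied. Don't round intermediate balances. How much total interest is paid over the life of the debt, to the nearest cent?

Monthly rate r = 8.1%/12 = 0.675% = 0.00675.
Payoff takes n = ⌈−ln(1 − rB₀/P)/ln(1+r)⌉ = ⌈18.114⌉ = 19 payments; the last is $83.95.
Total paid = 18·$734.86 + $83.95 = $13,311.43.
Total interest = total paid − principal = $13,311.43 − $12,490.00 = $821.43.

$821.43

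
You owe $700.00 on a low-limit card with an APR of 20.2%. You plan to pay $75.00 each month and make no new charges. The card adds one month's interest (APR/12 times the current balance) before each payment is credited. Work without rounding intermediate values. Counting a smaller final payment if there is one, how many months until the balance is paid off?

Monthly rate r = 20.2%/12 = 1.68333% = 0.0168333.
Recurrence: B ← B·(1+r) − $75.00.
Month 1: interest $11.78; balance after payment $636.78.
Month 2: interest $10.72; balance after payment $572.50.
Closed form: n = −ln(1 − rB₀/P)/ln(1+r) = −ln(0.84289)/ln(1.01683) ≈ 10.239, so the balance reaches zero during payment 11.

11 payments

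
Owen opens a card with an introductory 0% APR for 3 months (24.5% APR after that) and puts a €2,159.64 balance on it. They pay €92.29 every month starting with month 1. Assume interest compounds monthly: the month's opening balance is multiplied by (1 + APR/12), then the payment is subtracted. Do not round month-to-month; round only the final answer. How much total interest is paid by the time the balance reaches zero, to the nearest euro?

€577

Promo months 1–3 at r₀ = 0%/12 = 0; months 4+ at r₁ = 24.5%/12 = 0.0204167.
After month 3 (no interest yet): B = €2,159.64 − 3·€92.29 = €1,882.77.
Then at r₁ with €92.29/mo: n₂ = −ln(1 − r₁·B/P)/ln(1+r₁) ≈ 26.66 → 27 more payments.
Total paid = 29·€92.29 + €60.69 = €2,737.10; interest = €2,737.10 − €2,159.64 = €577.46.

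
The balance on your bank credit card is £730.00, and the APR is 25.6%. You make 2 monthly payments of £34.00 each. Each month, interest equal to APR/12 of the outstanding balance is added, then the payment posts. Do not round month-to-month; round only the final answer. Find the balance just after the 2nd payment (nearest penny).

Monthly rate r = 25.6%/12 = 2.13333% = 0.0213333.
Each month: B ← B·(1+r) − £34.00.
Month 1: interest £15.57; balance after payment £711.57.
Month 2: interest £15.18; balance after payment £692.75.

£692.75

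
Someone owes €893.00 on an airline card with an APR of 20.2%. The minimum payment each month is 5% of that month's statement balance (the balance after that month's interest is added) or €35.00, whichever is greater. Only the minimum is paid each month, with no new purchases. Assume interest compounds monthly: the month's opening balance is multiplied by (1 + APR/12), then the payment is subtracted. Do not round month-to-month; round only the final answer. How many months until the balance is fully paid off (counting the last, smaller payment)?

32 months

Monthly rate r = 20.2%/12 = 1.68333% = 0.0168333.
While 5% of the post-interest balance exceeds €35.00, each month B ← (B·(1+r))·(1 − 0.05), i.e. B shrinks by the factor (1+r)·0.95 = 0.96599.
This holds for months 1–8. Entering month 9 the balance is €677.08; 5% of the post-interest balance is now below €35.00, so the flat €35.00 minimum applies from here.
From month 9 a fixed €35.00 at rate r clears €677.08 in 24 more payments. Total: 8 + 24 = 32 months.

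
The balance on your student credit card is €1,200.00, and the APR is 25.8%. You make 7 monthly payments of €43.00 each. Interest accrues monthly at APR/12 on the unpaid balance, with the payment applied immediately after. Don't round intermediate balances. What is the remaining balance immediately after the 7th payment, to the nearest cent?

Monthly rate r = 25.8%/12 = 2.15% = 0.0215.
Each month: B ← B·(1+r) − €43.00.
Month 1: interest €25.80; balance after payment €1,182.80.
Month 2: interest €25.43; balance after payment €1,165.23.
Month 3: interest €25.05; balance after payment €1,147.28.
Month 4: interest €24.67; balance after payment €1,128.95.
Month 5: interest €24.27; balance after payment €1,110.22.
Month 6: interest €23.87; balance after payment €1,091.09.
Month 7: interest €23.46; balance after payment €1,071.55.

€1,071.55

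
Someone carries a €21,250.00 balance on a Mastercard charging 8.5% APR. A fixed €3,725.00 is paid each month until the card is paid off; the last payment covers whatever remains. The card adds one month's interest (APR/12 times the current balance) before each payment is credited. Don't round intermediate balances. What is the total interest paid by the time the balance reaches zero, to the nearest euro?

Monthly rate r = 8.5%/12 = 0.708333% = 0.00708333.
Payoff takes n = ⌈−ln(1 − rB₀/P)/ln(1+r)⌉ = ⌈5.844⌉ = 6 payments; the last is €3,144.73.
Total paid = 5·€3,725.00 + €3,144.73 = €21,769.73.
Total interest = total paid − principal = €21,769.73 − €21,250.00 = €519.73.

€520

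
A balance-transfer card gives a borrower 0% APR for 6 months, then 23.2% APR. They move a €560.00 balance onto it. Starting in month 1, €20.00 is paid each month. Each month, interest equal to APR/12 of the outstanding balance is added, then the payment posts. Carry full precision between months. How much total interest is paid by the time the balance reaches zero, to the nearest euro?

Promo months 1–6 at r₀ = 0%/12 = 0; months 7+ at r₁ = 23.2%/12 = 0.0193333.
After month 6 (no interest yet): B = €560.00 − 6·€20.00 = €440.00.
Then at r₁ with €20.00/mo: n₂ = −ln(1 − r₁·B/P)/ln(1+r₁) ≈ 28.93 → 29 more payments.
Total paid = 34·€20.00 + €18.60 = €698.60; interest = €698.60 − €560.00 = €138.60.

€139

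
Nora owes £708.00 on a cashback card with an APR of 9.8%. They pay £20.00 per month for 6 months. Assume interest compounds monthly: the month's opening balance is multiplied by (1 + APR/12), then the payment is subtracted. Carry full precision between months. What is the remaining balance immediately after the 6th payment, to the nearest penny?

£620.93

Monthly rate r = 9.8%/12 = 0.816667% = 0.00816667.
Each month: B ← B·(1+r) − £20.00.
Month 1: interest £5.78; balance after payment £693.78.
Month 2: interest £5.67; balance after payment £679.45.
Month 3: interest £5.55; balance after payment £665.00.
Month 4: interest £5.43; balance after payment £650.43.
Month 5: interest £5.31; balance after payment £635.74.
Month 6: interest £5.19; balance after payment £620.93.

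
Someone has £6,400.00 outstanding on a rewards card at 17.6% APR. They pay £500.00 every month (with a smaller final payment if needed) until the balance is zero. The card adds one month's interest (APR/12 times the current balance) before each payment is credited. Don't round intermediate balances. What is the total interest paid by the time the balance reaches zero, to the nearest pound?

Monthly rate r = 17.6%/12 = 1.46667% = 0.0146667.
Payoff takes n = ⌈−ln(1 − rB₀/P)/ln(1+r)⌉ = ⌈14.281⌉ = 15 payments; the last is £141.00.
Total paid = 14·£500.00 + £141.00 = £7,141.00.
Total interest = total paid − principal = £7,141.00 − £6,400.00 = £741.00.

£741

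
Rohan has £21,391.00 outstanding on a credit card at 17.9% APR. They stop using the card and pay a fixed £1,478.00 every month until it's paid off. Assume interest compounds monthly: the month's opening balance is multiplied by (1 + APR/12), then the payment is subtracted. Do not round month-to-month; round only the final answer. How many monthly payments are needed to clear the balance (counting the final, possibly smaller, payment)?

Monthly rate r = 17.9%/12 = 1.49167% = 0.0149167.
Recurrence: B ← B·(1+r) − £1,478.00.
Month 1: interest £319.08; balance after payment £20,232.08.
Month 2: interest £301.80; balance after payment £19,055.88.
Closed form: n = −ln(1 − rB₀/P)/ln(1+r) = −ln(0.78411)/ln(1.01492) ≈ 16.425, so the balance reaches zero during payment 17.

17 payments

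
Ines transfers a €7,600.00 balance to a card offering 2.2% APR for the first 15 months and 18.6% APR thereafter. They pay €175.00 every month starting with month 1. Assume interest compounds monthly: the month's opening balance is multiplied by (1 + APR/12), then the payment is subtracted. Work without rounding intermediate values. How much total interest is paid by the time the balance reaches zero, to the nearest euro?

€1,960

Promo months 1–15 at r₀ = 2.2%/12 = 0.00183333; months 16+ at r₁ = 18.6%/12 = 0.0155.
After month 15: iterate B ← B·(1+r₀) − €175.00 for 15 months → €5,152.75.
Then at r₁ with €175.00/mo: n₂ = −ln(1 − r₁·B/P)/ln(1+r₁) ≈ 39.63 → 40 more payments.
Total paid = 54·€175.00 + €110.14 = €9,560.14; interest = €9,560.14 − €7,600.00 = €1,960.14.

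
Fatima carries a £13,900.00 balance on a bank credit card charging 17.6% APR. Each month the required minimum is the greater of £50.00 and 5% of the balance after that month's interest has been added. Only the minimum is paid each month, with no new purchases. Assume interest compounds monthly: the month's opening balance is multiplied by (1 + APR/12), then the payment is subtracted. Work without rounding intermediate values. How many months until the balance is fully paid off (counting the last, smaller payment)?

96 months

Monthly rate r = 17.6%/12 = 1.46667% = 0.0146667.
While 5% of the post-interest balance exceeds £50.00, each month B ← (B·(1+r))·(1 − 0.05), i.e. B shrinks by the factor (1+r)·0.95 = 0.96393.
This holds for months 1–73. Entering month 74 the balance is £951.58; 5% of the post-interest balance is now below £50.00, so the flat £50.00 minimum applies from here.
From month 74 a fixed £50.00 at rate r clears £951.58 in 23 more payments. Total: 73 + 23 = 96 months.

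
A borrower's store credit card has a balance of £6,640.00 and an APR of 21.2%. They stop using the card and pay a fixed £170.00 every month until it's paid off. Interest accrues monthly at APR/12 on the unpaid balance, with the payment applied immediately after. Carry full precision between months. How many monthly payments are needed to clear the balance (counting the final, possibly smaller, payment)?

67 payments

Monthly rate r = 21.2%/12 = 1.76667% = 0.0176667.
Recurrence: B ← B·(1+r) − £170.00.
Month 1: interest £117.31; balance after payment £6,587.31.
Month 2: interest £116.38; balance after payment £6,533.68.
Closed form: n = −ln(1 − rB₀/P)/ln(1+r) = −ln(0.30996)/ln(1.01767) ≈ 66.884, so the balance reaches zero during payment 67.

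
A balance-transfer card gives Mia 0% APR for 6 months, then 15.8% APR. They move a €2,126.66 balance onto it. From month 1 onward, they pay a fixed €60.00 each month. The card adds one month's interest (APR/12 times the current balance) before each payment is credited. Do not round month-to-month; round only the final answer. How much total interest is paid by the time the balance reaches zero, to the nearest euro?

Promo months 1–6 at r₀ = 0%/12 = 0; months 7+ at r₁ = 15.8%/12 = 0.0131667.
After month 6 (no interest yet): B = €2,126.66 − 6·€60.00 = €1,766.66.
Then at r₁ with €60.00/mo: n₂ = −ln(1 − r₁·B/P)/ln(1+r₁) ≈ 37.50 → 38 more payments.
Total paid = 43·€60.00 + €30.00 = €2,610.00; interest = €2,610.00 − €2,126.66 = €483.34.

€483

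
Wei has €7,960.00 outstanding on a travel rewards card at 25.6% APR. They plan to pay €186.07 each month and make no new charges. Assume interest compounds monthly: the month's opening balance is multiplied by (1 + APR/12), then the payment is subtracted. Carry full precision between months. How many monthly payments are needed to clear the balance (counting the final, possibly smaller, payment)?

Monthly rate r = 25.6%/12 = 2.13333% = 0.0213333.
Recurrence: B ← B·(1+r) − €186.07.
Month 1: interest €169.81; balance after payment €7,943.74.
Month 2: interest €169.47; balance after payment €7,927.14.
Closed form: n = −ln(1 − rB₀/P)/ln(1+r) = −ln(0.087369)/ln(1.02133) ≈ 115.478, so the balance reaches zero during payment 116.

116 payments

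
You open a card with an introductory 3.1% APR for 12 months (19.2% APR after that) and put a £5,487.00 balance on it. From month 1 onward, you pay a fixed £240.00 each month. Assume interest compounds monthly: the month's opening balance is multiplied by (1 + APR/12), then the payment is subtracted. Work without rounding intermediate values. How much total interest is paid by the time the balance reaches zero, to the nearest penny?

Promo months 1–12 at r₀ = 3.1%/12 = 0.00258333; months 13+ at r₁ = 19.2%/12 = 0.016.
After month 12: iterate B ← B·(1+r₀) − £240.00 for 12 months → £2,738.26.
Then at r₁ with £240.00/mo: n₂ = −ln(1 − r₁·B/P)/ln(1+r₁) ≈ 12.70 → 13 more payments.
Total paid = 24·£240.00 + £168.02 = £5,928.02; interest = £5,928.02 − £5,487.00 = £441.02.

£441.02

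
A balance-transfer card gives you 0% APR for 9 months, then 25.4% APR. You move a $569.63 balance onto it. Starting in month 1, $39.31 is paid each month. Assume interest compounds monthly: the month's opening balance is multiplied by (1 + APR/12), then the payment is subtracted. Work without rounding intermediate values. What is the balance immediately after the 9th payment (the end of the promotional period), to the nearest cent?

$215.84

Promo months 1–9 at r₀ = 0%/12 = 0; months 10+ at r₁ = 25.4%/12 = 0.0211667.
After month 9 (no interest yet): B = $569.63 − 9·$39.31 = $215.84.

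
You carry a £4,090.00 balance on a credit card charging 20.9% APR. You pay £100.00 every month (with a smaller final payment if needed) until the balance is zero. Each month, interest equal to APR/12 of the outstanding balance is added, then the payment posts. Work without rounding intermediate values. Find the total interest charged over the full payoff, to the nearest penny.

£3,126.20

Monthly rate r = 20.9%/12 = 1.74167% = 0.0174167.
Payoff takes n = ⌈−ln(1 − rB₀/P)/ln(1+r)⌉ = ⌈72.161⌉ = 73 payments; the last is £16.20.
Total paid = 72·£100.00 + £16.20 = £7,216.20.
Total interest = total paid − principal = £7,216.20 − £4,090.00 = £3,126.20.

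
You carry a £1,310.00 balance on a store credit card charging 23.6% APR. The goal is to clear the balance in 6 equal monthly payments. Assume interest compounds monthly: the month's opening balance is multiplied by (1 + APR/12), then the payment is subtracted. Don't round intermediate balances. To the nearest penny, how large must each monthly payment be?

£233.61

Monthly rate r = 23.6%/12 = 1.96667% = 0.0196667.
Level-payment amortization: P = B₀·r / (1 − (1+r)^(−n)) = 1310.00·0.0196667 / (1 − 1.01967^(−6)).
Denominator 1 − (1+r)^(−6) = 0.110285504.
P = 25.7633 / 0.110285504 ≈ 233.61.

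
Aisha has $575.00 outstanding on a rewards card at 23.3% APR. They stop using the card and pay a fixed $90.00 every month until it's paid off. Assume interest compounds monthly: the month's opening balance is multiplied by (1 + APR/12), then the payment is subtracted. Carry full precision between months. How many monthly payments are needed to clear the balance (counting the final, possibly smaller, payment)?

7 months

Monthly rate r = 23.3%/12 = 1.94167% = 0.0194167.
Recurrence: B ← B·(1+r) − $90.00.
Month 1: interest $11.16; balance after payment $496.16.
Month 2: interest $9.63; balance after payment $415.80.
Closed form: n = −ln(1 − rB₀/P)/ln(1+r) = −ln(0.87595)/ln(1.01942) ≈ 6.887, so the balance reaches zero during payment 7.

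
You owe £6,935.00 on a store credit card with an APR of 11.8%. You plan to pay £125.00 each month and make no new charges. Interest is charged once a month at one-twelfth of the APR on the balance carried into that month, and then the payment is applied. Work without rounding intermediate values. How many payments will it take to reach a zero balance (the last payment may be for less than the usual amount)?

Monthly rate r = 11.8%/12 = 0.983333% = 0.00983333.
Recurrence: B ← B·(1+r) − £125.00.
Month 1: interest £68.19; balance after payment £6,878.19.
Month 2: interest £67.64; balance after payment £6,820.83.
Closed form: n = −ln(1 − rB₀/P)/ln(1+r) = −ln(0.45445)/ln(1.00983) ≈ 80.598, so the balance reaches zero during payment 81.

81 payments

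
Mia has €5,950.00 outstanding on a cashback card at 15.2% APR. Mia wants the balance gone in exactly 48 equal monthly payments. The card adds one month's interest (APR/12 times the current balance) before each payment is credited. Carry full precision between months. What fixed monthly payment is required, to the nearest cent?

€166.20

Monthly rate r = 15.2%/12 = 1.26667% = 0.0126667.
Level-payment amortization: P = B₀·r / (1 − (1+r)^(−n)) = 5950.00·0.0126667 / (1 − 1.01267^(−48)).
Denominator 1 − (1+r)^(−48) = 0.453478453.
P = 75.3667 / 0.453478453 ≈ 166.20.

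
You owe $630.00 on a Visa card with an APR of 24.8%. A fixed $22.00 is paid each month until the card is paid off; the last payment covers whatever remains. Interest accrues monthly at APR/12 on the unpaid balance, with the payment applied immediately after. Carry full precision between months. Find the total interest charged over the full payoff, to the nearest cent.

$333.71

Monthly rate r = 24.8%/12 = 2.06667% = 0.0206667.
Payoff takes n = ⌈−ln(1 − rB₀/P)/ln(1+r)⌉ = ⌈43.803⌉ = 44 payments; the last is $17.71.
Total paid = 43·$22.00 + $17.71 = $963.71.
Total interest = total paid − principal = $963.71 − $630.00 = $333.71.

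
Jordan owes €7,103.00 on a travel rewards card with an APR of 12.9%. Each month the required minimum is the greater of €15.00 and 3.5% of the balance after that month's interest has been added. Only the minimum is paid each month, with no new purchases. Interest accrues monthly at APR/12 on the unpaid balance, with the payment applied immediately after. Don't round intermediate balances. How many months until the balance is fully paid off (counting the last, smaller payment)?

Monthly rate r = 12.9%/12 = 1.075% = 0.01075.
While 3.5% of the post-interest balance exceeds €15.00, each month B ← (B·(1+r))·(1 − 0.035), i.e. B shrinks by the factor (1+r)·0.965 = 0.97537.
This holds for months 1–114. Entering month 115 the balance is €413.95; 3.5% of the post-interest balance is now below €15.00, so the flat €15.00 minimum applies from here.
From month 115 a fixed €15.00 at rate r clears €413.95 in 33 more payments. Total: 114 + 33 = 147 months.

147 months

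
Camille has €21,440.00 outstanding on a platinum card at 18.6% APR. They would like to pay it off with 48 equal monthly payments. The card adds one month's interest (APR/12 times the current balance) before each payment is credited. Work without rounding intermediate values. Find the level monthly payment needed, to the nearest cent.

€636.54

Monthly rate r = 18.6%/12 = 1.55% = 0.0155.
Level-payment amortization: P = B₀·r / (1 − (1+r)^(−n)) = 21440.00·0.0155 / (1 − 1.0155^(−48)).
Denominator 1 − (1+r)^(−48) = 0.522070907.
P = 332.32 / 0.522070907 ≈ 636.54.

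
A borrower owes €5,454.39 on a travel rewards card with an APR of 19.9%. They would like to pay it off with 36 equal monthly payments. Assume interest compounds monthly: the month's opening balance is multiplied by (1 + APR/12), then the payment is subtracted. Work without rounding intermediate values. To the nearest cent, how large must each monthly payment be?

€202.43

Monthly rate r = 19.9%/12 = 1.65833% = 0.0165833.
Level-payment amortization: P = B₀·r / (1 − (1+r)^(−n)) = 5454.39·0.0165833 / (1 − 1.01658^(−36)).
Denominator 1 − (1+r)^(−36) = 0.446837755.
P = 90.452 / 0.446837755 ≈ 202.43.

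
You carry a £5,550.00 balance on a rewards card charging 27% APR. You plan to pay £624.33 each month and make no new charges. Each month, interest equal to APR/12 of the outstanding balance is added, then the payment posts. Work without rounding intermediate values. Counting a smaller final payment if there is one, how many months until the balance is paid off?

Monthly rate r = 27%/12 = 2.25% = 0.0225.
Recurrence: B ← B·(1+r) − £624.33.
Month 1: interest £124.88; balance after payment £5,050.55.
Month 2: interest £113.64; balance after payment £4,539.85.
Closed form: n = −ln(1 − rB₀/P)/ln(1+r) = −ln(0.79999)/ln(1.0225) ≈ 10.029, so the balance reaches zero during payment 11.

11 months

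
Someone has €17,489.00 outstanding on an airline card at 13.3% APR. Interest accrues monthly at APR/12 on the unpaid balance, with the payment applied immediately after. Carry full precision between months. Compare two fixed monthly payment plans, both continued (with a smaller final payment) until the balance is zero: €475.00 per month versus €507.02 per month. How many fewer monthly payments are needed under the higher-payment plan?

4 fewer payments

Monthly rate r = 13.3%/12 = 1.10833% = 0.0110833.
At €475.00/mo: n = ⌈−ln(1 − rB₀/P)/ln(1+r)⌉ = 48 payments (last €273.30); total interest = total paid − €17,489.00 = €5,109.30.
At €507.02/mo: 44 payments (last €359.34); total interest €4,672.20.
Payments saved = 48 − 44 = 4.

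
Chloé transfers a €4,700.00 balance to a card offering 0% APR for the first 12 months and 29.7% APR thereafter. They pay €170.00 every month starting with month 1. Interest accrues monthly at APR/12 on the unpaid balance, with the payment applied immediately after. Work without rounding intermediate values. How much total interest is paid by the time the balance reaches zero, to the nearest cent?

Promo months 1–12 at r₀ = 0%/12 = 0; months 13+ at r₁ = 29.7%/12 = 0.02475.
After month 12 (no interest yet): B = €4,700.00 − 12·€170.00 = €2,660.00.
Then at r₁ with €170.00/mo: n₂ = −ln(1 − r₁·B/P)/ln(1+r₁) ≈ 20.03 → 21 more payments.
Total paid = 32·€170.00 + €5.97 = €5,445.97; interest = €5,445.97 − €4,700.00 = €745.97.

€745.97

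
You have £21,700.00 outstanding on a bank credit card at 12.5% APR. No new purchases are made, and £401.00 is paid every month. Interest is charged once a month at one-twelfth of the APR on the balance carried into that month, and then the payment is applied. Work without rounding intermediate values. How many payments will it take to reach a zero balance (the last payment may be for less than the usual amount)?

Monthly rate r = 12.5%/12 = 1.04167% = 0.0104167.
Recurrence: B ← B·(1+r) − £401.00.
Month 1: interest £226.04; balance after payment £21,525.04.
Month 2: interest £224.22; balance after payment £21,348.26.
Closed form: n = −ln(1 − rB₀/P)/ln(1+r) = −ln(0.43631)/ln(1.01042) ≈ 80.038, so the balance reaches zero during payment 81.

81 payments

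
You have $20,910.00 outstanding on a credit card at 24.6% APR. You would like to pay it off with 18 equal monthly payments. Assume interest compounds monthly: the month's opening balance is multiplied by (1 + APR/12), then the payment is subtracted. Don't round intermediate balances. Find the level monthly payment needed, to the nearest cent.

Monthly rate r = 24.6%/12 = 2.05% = 0.0205.
Level-payment amortization: P = B₀·r / (1 − (1+r)^(−n)) = 20910.00·0.0205 / (1 − 1.0205^(−18)).
Denominator 1 − (1+r)^(−18) = 0.305989826.
P = 428.655 / 0.305989826 ≈ 1400.88.

$1,400.88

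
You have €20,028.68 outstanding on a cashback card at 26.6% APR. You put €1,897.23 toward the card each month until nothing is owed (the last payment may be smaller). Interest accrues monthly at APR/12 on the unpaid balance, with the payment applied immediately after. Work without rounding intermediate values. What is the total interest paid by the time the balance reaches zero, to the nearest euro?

€3,043

Monthly rate r = 26.6%/12 = 2.21667% = 0.0221667.
Payoff takes n = ⌈−ln(1 − rB₀/P)/ln(1+r)⌉ = ⌈12.159⌉ = 13 payments; the last is €304.82.
Total paid = 12·€1,897.23 + €304.82 = €23,071.58.
Total interest = total paid − principal = €23,071.58 − €20,028.68 = €3,042.90.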